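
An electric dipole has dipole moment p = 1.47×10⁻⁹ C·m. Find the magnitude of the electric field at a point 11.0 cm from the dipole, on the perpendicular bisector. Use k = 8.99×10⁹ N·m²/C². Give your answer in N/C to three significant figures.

On the perpendicular bisector E = kp/r³ (half the axial value at the same distance).
E = (8.99×10⁹)(1.47×10⁻⁹) / (0.110)³ = 9929 N/C.

E ≈ 9930 N/C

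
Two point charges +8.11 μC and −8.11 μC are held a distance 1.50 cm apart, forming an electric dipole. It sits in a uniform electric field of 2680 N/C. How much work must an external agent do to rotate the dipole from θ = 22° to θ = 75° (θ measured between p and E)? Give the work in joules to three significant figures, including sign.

Dipole moment p = qd = (8.11×10⁻⁶ C)(0.0150 m) = 1.217×10⁻⁷ C·m.
W_ext = ΔU = U(θ₂) − U(θ₁) = −pE cosθ₂ − (−pE cosθ₁) = pE(cosθ₁ − cosθ₂).
W = (1.217×10⁻⁷)(2680)·(cos22° − cos75°) = (3.262×10⁻⁴)·(+0.6684) = 2.180×10⁻⁴ J.

W ≈ 2.18×10⁻⁴ J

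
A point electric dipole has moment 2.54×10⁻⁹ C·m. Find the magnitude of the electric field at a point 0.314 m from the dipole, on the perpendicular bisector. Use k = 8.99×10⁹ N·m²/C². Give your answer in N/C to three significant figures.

E ≈ 738 N/C

In the equatorial plane E = kp/r³.
E = (8.99×10⁹)(2.54×10⁻⁹) / (0.314)³ = 737.6 N/C.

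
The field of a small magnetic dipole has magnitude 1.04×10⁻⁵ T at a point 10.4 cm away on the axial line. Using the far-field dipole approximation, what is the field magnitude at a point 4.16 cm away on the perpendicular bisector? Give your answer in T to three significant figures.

B ≈ 8.12×10⁻⁵ T

Dipole fields scale as 1/r³ in the far field.
The axial field is twice the equatorial field at the same r, so the geometry factor is 1/2.
B₂ = B₁ · (1/2) · (r₁/r₂)³ = 1.04×10⁻⁵ · 0.5 · (10.4/4.16)³.
(r₁/r₂)³ = (2.5)³ = 15.62.
B₂ ≈ 8.125×10⁻⁵ T.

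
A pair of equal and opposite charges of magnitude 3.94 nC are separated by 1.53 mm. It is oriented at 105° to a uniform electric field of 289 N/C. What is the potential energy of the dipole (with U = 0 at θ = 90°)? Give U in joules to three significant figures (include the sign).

Dipole moment p = qd = (3.94×10⁻⁹ C)(0.00153 m) = 6.028×10⁻¹² C·m.
U = −p·E = −pE cosθ.
U = −(6.028×10⁻¹²)(289)·cos105° = 4.509×10⁻¹⁰ J.

U ≈ 4.51×10⁻¹⁰ J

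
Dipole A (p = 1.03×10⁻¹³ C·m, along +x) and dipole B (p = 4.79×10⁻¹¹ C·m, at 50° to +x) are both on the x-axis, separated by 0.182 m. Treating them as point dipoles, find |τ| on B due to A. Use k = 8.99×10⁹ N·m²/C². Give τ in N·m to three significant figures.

τ ≈ 1.13×10⁻¹¹ N·m

The second dipole sits on the axis of the first, so the field there is axial: E₁ = 2kp₁/r³ along +x.
E₁ = 2(8.99×10⁹)(1.03×10⁻¹³)/(0.182)³ = 0.3072 N/C.
Torque on the second dipole: τ = p₂ E₁ sinθ.
τ = (4.79×10⁻¹¹)(0.3072)·sin50° = 1.127×10⁻¹¹ N·m.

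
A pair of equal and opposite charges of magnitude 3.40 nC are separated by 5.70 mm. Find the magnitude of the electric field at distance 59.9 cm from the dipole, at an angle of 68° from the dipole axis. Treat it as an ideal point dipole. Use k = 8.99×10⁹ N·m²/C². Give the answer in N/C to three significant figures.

Dipole moment p = qd = (3.40×10⁻⁹ C)(0.00570 m) = 1.938×10⁻¹¹ C·m.
At angle θ the dipole field magnitude is E = (kp/r³)·√(1 + 3cos²θ).
kp/r³ = (8.99×10⁹)(1.938×10⁻¹¹) / (0.599)³ = 0.8106 N/C.
√(1 + 3cos²68°) = √(1 + 3·0.1403) = √1.4210 ≈ 1.1921.
E ≈ 0.8106 × 1.192 = 0.9663 N/C.

E ≈ 0.966 N/C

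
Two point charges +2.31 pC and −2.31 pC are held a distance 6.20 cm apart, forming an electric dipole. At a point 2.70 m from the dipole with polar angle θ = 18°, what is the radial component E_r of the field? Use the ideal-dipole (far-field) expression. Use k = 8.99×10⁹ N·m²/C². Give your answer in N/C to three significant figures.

Dipole moment p = qd = (2.31×10⁻¹² C)(0.0620 m) = 1.432×10⁻¹³ C·m.
For a dipole, E_r = (2kp cosθ)/r³.
kp/r³ = (8.99×10⁹)(1.432×10⁻¹³)/(2.70)³ = 6.541×10⁻⁵ N/C.
E_r = 2·6.541×10⁻⁵·cos18° = 1.244×10⁻⁴ N/C.

E_r ≈ 1.24×10⁻⁴ N/C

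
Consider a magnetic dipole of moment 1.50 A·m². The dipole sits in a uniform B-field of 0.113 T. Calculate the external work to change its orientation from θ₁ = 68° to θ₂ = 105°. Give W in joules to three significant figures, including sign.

W ≈ 0.107 J

W_ext = ΔU = −mB cosθ₂ + mB cosθ₁ = mB(cosθ₁ − cosθ₂).
W = (1.50)(0.113)·(cos68° − cos105°) = (0.1695)·(+0.6334) = 0.1074 J.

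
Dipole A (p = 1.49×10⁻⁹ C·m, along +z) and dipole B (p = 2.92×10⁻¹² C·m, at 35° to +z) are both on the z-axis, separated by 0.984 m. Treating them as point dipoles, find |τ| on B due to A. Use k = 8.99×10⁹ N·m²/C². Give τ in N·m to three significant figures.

τ ≈ 4.71×10⁻¹¹ N·m

The second dipole sits on the axis of the first, so the field there is axial: E₁ = 2kp₁/r³ along +z.
E₁ = 2(8.99×10⁹)(1.49×10⁻⁹)/(0.984)³ = 28.12 N/C.
Torque on the second dipole: τ = p₂ E₁ sinθ.
τ = (2.92×10⁻¹²)(28.12)·sin35° = 4.709×10⁻¹¹ N·m.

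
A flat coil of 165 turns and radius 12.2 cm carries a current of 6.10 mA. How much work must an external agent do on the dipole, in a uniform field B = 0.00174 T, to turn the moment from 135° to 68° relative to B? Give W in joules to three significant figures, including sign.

m = NIA = NIπa² = 165·(0.00610)·π·(0.122)² = 0.04706 A·m².
W_ext = ΔU = −mB cosθ₂ + mB cosθ₁ = mB(cosθ₁ − cosθ₂).
W = (0.04706)(0.00174)·(cos135° − cos68°) = (8.188×10⁻⁵)·(-1.0817) = -8.858×10⁻⁵ J.

W ≈ -8.86×10⁻⁵ J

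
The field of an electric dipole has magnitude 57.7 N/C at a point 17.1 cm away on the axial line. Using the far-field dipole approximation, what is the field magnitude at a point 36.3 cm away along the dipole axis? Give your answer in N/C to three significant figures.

Dipole fields scale as 1/r³ in the far field; the geometry is the same at both points.
E₂ = E₁ · (r₁/r₂)³ = 57.7 · (17.1/36.3)³.
(r₁/r₂)³ = (0.4711)³ = 0.1045.
E₂ ≈ 6.032 N/C.

E ≈ 6.03 N/C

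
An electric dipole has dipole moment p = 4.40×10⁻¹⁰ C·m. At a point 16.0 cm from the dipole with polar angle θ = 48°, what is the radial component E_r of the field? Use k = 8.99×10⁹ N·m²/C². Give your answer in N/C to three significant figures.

E_r ≈ 1290 N/C

For a dipole, E_r = (2kp cosθ)/r³.
kp/r³ = (8.99×10⁹)(4.40×10⁻¹⁰)/(0.160)³ = 965.7 N/C.
E_r = 2·965.7·cos48° = 1292 N/C.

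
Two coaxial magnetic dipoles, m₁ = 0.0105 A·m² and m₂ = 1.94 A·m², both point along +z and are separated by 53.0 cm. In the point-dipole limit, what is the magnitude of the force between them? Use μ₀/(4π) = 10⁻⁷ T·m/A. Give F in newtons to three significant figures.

On-axis B of dipole 1: B = (μ₀/4π)·2m₁/r³. Force on dipole 2: F = m₂·dB/dr.
dB/dr = −(μ₀/4π)·6m₁/r⁴, so |F| = (μ₀/4π)·6m₁m₂/r⁴.
F = 6(10⁻⁷)(0.0105)(1.94)/(0.530)⁴ = 1.549×10⁻⁷ N.

F ≈ 1.55×10⁻⁷ N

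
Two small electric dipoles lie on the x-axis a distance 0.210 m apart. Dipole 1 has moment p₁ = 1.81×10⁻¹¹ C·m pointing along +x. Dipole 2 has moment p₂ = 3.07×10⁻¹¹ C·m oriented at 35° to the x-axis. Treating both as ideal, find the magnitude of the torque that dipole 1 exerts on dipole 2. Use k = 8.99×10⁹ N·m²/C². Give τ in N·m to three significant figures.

τ ≈ 6.19×10⁻¹⁰ N·m

The second dipole sits on the axis of the first, so the field there is axial: E₁ = 2kp₁/r³ along +x.
E₁ = 2(8.99×10⁹)(1.81×10⁻¹¹)/(0.210)³ = 35.14 N/C.
Torque on the second dipole: τ = p₂ E₁ sinθ.
τ = (3.07×10⁻¹¹)(35.14)·sin35° = 6.188×10⁻¹⁰ N·m.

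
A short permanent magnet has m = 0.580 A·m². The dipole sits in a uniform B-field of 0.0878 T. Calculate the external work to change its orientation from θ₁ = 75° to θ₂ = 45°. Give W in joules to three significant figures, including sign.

W_ext = ΔU = −mB cosθ₂ + mB cosθ₁ = mB(cosθ₁ − cosθ₂).
W = (0.580)(0.0878)·(cos75° − cos45°) = (0.05092)·(-0.4483) = -0.02283 J.

W ≈ -0.0228 J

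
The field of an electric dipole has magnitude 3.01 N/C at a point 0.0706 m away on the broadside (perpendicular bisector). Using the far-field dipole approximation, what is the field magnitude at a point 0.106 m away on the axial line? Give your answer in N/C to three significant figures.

Dipole fields scale as 1/r³ in the far field.
The axial field is twice the equatorial field at the same r, so the geometry factor is 2/1.
E₂ = E₁ · (2/1) · (r₁/r₂)³ = 3.01 · 2 · (0.0706/0.106)³.
(r₁/r₂)³ = (0.666)³ = 0.2955.
E₂ ≈ 1.779 N/C.

E ≈ 1.78 N/C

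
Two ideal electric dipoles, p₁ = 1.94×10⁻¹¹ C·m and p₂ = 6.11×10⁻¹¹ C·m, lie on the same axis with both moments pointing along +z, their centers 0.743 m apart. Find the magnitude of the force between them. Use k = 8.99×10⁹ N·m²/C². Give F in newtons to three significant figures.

F ≈ 2.10×10⁻¹⁰ N

On-axis field of dipole 1 at distance r: E = 2kp₁/r³. Force on dipole 2 is F = p₂·dE/dr (gradient along axis).
dE/dr = −6kp₁/r⁴, so |F| = 6kp₁p₂/r⁴ (attractive for aligned moments).
F = 6(8.99×10⁹)(1.94×10⁻¹¹)(6.11×10⁻¹¹)/(0.743)⁴ = 2.098×10⁻¹⁰ N.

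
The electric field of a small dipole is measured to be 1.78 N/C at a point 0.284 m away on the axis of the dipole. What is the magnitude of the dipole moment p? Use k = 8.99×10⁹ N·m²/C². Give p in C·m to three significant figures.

On axis E = 2kp/r³, so p = Er³/(2k).
p = (1.78)·(0.284)³ / (2·8.99×10⁹) = 2.268×10⁻¹² C·m.

p ≈ 2.27×10⁻¹² C·m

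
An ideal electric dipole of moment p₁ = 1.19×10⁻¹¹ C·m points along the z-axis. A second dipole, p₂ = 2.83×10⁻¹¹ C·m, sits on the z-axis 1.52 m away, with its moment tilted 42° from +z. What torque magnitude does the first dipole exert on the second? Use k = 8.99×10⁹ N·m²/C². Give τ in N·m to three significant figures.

The second dipole sits on the axis of the first, so the field there is axial: E₁ = 2kp₁/r³ along +z.
E₁ = 2(8.99×10⁹)(1.19×10⁻¹¹)/(1.52)³ = 0.06093 N/C.
Torque on the second dipole: τ = p₂ E₁ sinθ.
τ = (2.83×10⁻¹¹)(0.06093)·sin42° = 1.154×10⁻¹² N·m.

τ ≈ 1.15×10⁻¹² N·m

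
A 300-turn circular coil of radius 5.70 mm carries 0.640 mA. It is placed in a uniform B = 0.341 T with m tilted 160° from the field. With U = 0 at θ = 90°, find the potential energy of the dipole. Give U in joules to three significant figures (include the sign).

m = NIA = NIπa² = 300·(6.40×10⁻⁴)·π·(0.00570)² = 1.96×10⁻⁵ A·m².
U = −m·B = −mB cosθ.
U = −(1.96×10⁻⁵)(0.341)·cos160° = 6.281×10⁻⁶ J.

U ≈ 6.28×10⁻⁶ J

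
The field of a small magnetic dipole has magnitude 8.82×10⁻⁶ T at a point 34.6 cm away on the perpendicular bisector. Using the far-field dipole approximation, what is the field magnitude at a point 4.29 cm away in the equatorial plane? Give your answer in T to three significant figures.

Dipole fields scale as 1/r³ in the far field; the geometry is the same at both points.
B₂ = B₁ · (r₁/r₂)³ = 8.82×10⁻⁶ · (34.6/4.29)³.
(r₁/r₂)³ = (8.065)³ = 524.6.
B₂ ≈ 0.004627 T.

B ≈ 0.00463 T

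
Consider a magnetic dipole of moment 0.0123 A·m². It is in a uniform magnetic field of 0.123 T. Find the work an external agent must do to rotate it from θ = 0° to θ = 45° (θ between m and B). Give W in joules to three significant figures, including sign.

W_ext = ΔU = −mB cosθ₂ + mB cosθ₁ = mB(cosθ₁ − cosθ₂).
W = (0.0123)(0.123)·(cos0° − cos45°) = (0.001513)·(+0.2929) = 4.431×10⁻⁴ J.

W ≈ 4.43×10⁻⁴ J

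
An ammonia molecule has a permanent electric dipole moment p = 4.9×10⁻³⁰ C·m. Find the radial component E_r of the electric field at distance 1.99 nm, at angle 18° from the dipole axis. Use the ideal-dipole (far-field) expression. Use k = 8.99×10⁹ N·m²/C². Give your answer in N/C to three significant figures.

E_r ≈ 1.06×10⁷ N/C

For a dipole, E_r = (2kp cosθ)/r³.
kp/r³ = (8.99×10⁹)(4.90×10⁻³⁰)/(1.99×10⁻⁹)³ = 5.590×10⁶ N/C.
E_r = 2·5.590×10⁶·cos18° = 1.063×10⁷ N/C.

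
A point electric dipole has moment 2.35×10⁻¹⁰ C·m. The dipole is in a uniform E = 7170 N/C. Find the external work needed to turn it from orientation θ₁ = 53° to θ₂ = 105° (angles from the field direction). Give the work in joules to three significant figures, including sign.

W_ext = ΔU = U(θ₂) − U(θ₁) = −pE cosθ₂ − (−pE cosθ₁) = pE(cosθ₁ − cosθ₂).
W = (2.35×10⁻¹⁰)(7170)·(cos53° − cos105°) = (1.685×10⁻⁶)·(+0.8606) = 1.450×10⁻⁶ J.

W ≈ 1.45×10⁻⁶ J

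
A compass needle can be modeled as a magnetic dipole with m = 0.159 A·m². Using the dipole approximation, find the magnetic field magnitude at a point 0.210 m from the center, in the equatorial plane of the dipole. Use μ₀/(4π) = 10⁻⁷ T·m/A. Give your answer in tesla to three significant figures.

In the equatorial plane B = (μ₀/4π)·m/r³ (half the axial value).
B = (10⁻⁷)·(0.159) / (0.210)³ = 1.717×10⁻⁶ T.

B ≈ 1.72×10⁻⁶ T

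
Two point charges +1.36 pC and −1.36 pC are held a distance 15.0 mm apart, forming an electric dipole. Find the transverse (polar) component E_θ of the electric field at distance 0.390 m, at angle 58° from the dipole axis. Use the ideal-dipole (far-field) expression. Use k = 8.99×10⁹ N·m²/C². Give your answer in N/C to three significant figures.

E_θ ≈ 0.00262 N/C

Dipole moment p = qd = (1.36×10⁻¹² C)(0.0150 m) = 2.04×10⁻¹⁴ C·m.
For a dipole, E_θ = (kp sinθ)/r³.
kp/r³ = (8.99×10⁹)(2.04×10⁻¹⁴)/(0.390)³ = 0.003092 N/C.
E_θ = 0.003092·sin58° = 0.002622 N/C.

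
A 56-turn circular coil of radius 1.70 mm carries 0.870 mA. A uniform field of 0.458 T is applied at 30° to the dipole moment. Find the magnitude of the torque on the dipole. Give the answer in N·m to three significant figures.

m = NIA = NIπa² = 56·(8.70×10⁻⁴)·π·(0.00170)² = 4.423×10⁻⁷ A·m².
Torque on a magnetic dipole: τ = mB sinθ.
τ = (4.423×10⁻⁷)(0.458)·sin30° = 1.013×10⁻⁷ N·m.

τ ≈ 1.01×10⁻⁷ N·m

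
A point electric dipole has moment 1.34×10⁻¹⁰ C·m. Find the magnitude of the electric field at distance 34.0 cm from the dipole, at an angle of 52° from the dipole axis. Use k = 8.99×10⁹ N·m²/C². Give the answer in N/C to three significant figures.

At angle θ the dipole field magnitude is E = (kp/r³)·√(1 + 3cos²θ).
kp/r³ = (8.99×10⁹)(1.34×10⁻¹⁰) / (0.340)³ = 30.65 N/C.
√(1 + 3cos²52°) = √(1 + 3·0.3790) = √2.1371 ≈ 1.4619.
E ≈ 30.65 × 1.462 = 44.81 N/C.

E ≈ 44.8 N/C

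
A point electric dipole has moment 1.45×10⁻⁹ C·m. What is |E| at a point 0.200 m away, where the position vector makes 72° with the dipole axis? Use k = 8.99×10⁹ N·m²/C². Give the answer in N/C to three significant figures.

E ≈ 1850 N/C

At angle θ the dipole field magnitude is E = (kp/r³)·√(1 + 3cos²θ).
kp/r³ = (8.99×10⁹)(1.45×10⁻⁹) / (0.200)³ = 1629 N/C.
√(1 + 3cos²72°) = √(1 + 3·0.0955) = √1.2865 ≈ 1.1342.
E ≈ 1629 × 1.134 = 1848 N/C.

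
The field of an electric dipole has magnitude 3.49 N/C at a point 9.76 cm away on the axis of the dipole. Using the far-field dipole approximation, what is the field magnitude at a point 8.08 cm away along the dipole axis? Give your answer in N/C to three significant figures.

Dipole fields scale as 1/r³ in the far field; the geometry is the same at both points.
E₂ = E₁ · (r₁/r₂)³ = 3.49 · (9.76/8.08)³.
(r₁/r₂)³ = (1.208)³ = 1.762.
E₂ ≈ 6.151 N/C.

E ≈ 6.15 N/C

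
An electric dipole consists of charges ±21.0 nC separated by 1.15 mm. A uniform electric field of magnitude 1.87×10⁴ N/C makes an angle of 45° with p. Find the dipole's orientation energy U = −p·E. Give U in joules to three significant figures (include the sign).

Dipole moment p = qd = (2.10×10⁻⁸ C)(0.00115 m) = 2.415×10⁻¹¹ C·m.
U = −p·E = −pE cosθ.
U = −(2.415×10⁻¹¹)(1.87×10⁴)·cos45° = -3.193×10⁻⁷ J.

U ≈ -3.19×10⁻⁷ J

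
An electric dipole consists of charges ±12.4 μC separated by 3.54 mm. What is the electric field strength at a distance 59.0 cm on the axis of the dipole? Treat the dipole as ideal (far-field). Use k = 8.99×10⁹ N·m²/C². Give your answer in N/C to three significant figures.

Dipole moment p = qd = (1.24×10⁻⁵ C)(0.00354 m) = 4.39×10⁻⁸ C·m.
On the dipole axis E = 2kp/r³.
E = 2·(8.99×10⁹)(4.39×10⁻⁸) / (0.590)³ = 3843 N/C.

E ≈ 3840 N/C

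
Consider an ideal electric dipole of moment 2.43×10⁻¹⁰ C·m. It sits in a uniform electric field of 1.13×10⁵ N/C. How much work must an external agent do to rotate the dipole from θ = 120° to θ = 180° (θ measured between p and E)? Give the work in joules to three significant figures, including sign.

W ≈ 1.37×10⁻⁵ J

W_ext = ΔU = U(θ₂) − U(θ₁) = −pE cosθ₂ − (−pE cosθ₁) = pE(cosθ₁ − cosθ₂).
W = (2.43×10⁻¹⁰)(1.13×10⁵)·(cos120° − cos180°) = (2.746×10⁻⁵)·(+0.5000) = 1.373×10⁻⁵ J.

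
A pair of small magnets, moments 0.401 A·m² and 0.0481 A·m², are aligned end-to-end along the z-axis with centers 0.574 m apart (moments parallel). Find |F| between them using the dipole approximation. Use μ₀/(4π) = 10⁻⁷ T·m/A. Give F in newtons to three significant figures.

F ≈ 1.07×10⁻⁷ N

On-axis B of dipole 1: B = (μ₀/4π)·2m₁/r³. Force on dipole 2: F = m₂·dB/dr.
dB/dr = −(μ₀/4π)·6m₁/r⁴, so |F| = (μ₀/4π)·6m₁m₂/r⁴.
F = 6(10⁻⁷)(0.401)(0.0481)/(0.574)⁴ = 1.066×10⁻⁷ N.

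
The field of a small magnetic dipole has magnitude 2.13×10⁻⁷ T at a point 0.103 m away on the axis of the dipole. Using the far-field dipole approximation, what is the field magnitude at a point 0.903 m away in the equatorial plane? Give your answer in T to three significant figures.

B ≈ 1.58×10⁻¹⁰ T

Dipole fields scale as 1/r³ in the far field.
The axial field is twice the equatorial field at the same r, so the geometry factor is 1/2.
B₂ = B₁ · (1/2) · (r₁/r₂)³ = 2.13×10⁻⁷ · 0.5 · (0.103/0.903)³.
(r₁/r₂)³ = (0.1141)³ = 0.001484.
B₂ ≈ 1.581×10⁻¹⁰ T.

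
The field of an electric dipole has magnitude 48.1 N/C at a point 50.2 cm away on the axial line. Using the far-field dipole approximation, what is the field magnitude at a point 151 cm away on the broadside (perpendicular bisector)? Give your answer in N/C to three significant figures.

Dipole fields scale as 1/r³ in the far field.
The axial field is twice the equatorial field at the same r, so the geometry factor is 1/2.
E₂ = E₁ · (1/2) · (r₁/r₂)³ = 48.1 · 0.5 · (50.2/151)³.
(r₁/r₂)³ = (0.3325)³ = 0.03674.
E₂ ≈ 0.8837 N/C.

E ≈ 0.884 N/C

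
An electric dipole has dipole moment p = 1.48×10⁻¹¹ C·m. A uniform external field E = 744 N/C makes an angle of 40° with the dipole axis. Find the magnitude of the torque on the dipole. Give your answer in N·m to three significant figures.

Torque on an electric dipole: τ = pE sinθ.
τ = (1.48×10⁻¹¹)(744)·sin40° = 7.078×10⁻⁹ N·m.

τ ≈ 7.08×10⁻⁹ N·m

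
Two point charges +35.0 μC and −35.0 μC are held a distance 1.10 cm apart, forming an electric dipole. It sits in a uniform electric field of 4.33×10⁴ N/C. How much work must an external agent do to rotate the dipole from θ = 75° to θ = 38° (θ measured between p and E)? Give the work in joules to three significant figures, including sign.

W ≈ -0.00882 J

Dipole moment p = qd = (3.50×10⁻⁵ C)(0.0110 m) = 3.85×10⁻⁷ C·m.
W_ext = ΔU = U(θ₂) − U(θ₁) = −pE cosθ₂ − (−pE cosθ₁) = pE(cosθ₁ − cosθ₂).
W = (3.85×10⁻⁷)(4.33×10⁴)·(cos75° − cos38°) = (0.01667)·(-0.5292) = -0.008822 J.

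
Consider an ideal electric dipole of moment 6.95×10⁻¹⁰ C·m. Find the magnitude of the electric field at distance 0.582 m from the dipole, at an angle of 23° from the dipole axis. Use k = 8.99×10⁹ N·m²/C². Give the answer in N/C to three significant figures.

At angle θ the dipole field magnitude is E = (kp/r³)·√(1 + 3cos²θ).
kp/r³ = (8.99×10⁹)(6.95×10⁻¹⁰) / (0.582)³ = 31.69 N/C.
√(1 + 3cos²23°) = √(1 + 3·0.8473) = √3.5420 ≈ 1.8820.
E ≈ 31.69 × 1.882 = 59.65 N/C.

E ≈ 59.6 N/C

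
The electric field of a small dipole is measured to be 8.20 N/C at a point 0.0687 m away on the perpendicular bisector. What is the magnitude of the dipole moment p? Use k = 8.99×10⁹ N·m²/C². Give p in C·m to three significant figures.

p ≈ 2.96×10⁻¹³ C·m

In the equatorial plane E = kp/r³, so p = Er³/(k).
p = (8.20)·(0.0687)³ / (8.99×10⁹) = 2.957×10⁻¹³ C·m.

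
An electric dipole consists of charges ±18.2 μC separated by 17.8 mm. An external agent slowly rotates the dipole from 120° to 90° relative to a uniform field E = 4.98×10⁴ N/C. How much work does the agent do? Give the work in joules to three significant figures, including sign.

W ≈ -0.00807 J

Dipole moment p = qd = (1.82×10⁻⁵ C)(0.0178 m) = 3.24×10⁻⁷ C·m.
W_ext = ΔU = U(θ₂) − U(θ₁) = −pE cosθ₂ − (−pE cosθ₁) = pE(cosθ₁ − cosθ₂).
W = (3.24×10⁻⁷)(4.98×10⁴)·(cos120° − cos90°) = (0.01614)·(-0.5000) = -0.008068 J.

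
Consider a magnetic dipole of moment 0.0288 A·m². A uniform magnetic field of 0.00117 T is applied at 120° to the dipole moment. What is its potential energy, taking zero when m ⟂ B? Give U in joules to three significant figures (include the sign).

U = −m·B = −mB cosθ.
U = −(0.0288)(0.00117)·cos120° = 1.685×10⁻⁵ J.

U ≈ 1.68×10⁻⁵ J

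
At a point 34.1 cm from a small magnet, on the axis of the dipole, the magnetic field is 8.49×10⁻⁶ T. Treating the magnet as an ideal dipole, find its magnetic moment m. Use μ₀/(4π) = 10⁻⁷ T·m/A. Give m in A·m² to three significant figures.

m ≈ 1.68 A·m²

On axis B = (μ₀/4π)·2m/r³, so m = Br³·4π/(μ₀·2).
m = (8.49×10⁻⁶)·(0.341)³ / (2·10⁻⁷) = 1.683 A·m².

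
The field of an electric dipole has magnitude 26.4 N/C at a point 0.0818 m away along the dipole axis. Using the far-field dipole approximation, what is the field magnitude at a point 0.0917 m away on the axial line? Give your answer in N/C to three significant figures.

E ≈ 18.7 N/C

Dipole fields scale as 1/r³ in the far field; the geometry is the same at both points.
E₂ = E₁ · (r₁/r₂)³ = 26.4 · (0.0818/0.0917)³.
(r₁/r₂)³ = (0.892)³ = 0.7098.
E₂ ≈ 18.74 N/C.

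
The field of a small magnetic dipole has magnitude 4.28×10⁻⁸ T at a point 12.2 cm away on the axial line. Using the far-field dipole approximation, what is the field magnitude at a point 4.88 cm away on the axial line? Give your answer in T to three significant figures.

Dipole fields scale as 1/r³ in the far field; the geometry is the same at both points.
B₂ = B₁ · (r₁/r₂)³ = 4.28×10⁻⁸ · (12.2/4.88)³.
(r₁/r₂)³ = (2.5)³ = 15.62.
B₂ ≈ 6.687×10⁻⁷ T.

B ≈ 6.69×10⁻⁷ T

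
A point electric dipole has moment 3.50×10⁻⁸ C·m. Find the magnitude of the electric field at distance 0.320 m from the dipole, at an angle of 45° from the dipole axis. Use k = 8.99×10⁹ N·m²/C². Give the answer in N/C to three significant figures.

At angle θ the dipole field magnitude is E = (kp/r³)·√(1 + 3cos²θ).
kp/r³ = (8.99×10⁹)(3.50×10⁻⁸) / (0.320)³ = 9602 N/C.
√(1 + 3cos²45°) = √(1 + 3·0.5000) = √2.5000 ≈ 1.5811.
E ≈ 9602 × 1.581 = 1.518×10⁴ N/C.

E ≈ 1.52×10⁴ N/C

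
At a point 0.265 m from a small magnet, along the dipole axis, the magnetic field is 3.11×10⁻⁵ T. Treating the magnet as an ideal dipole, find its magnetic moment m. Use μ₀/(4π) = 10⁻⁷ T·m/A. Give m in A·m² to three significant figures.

m ≈ 2.89 A·m²

On axis B = (μ₀/4π)·2m/r³, so m = Br³·4π/(μ₀·2).
m = (3.11×10⁻⁵)·(0.265)³ / (2·10⁻⁷) = 2.894 A·m².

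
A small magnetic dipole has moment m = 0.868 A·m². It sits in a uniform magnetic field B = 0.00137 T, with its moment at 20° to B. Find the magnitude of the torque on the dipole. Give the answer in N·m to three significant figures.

Torque on a magnetic dipole: τ = mB sinθ.
τ = (0.868)(0.00137)·sin20° = 4.067×10⁻⁴ N·m.

τ ≈ 4.07×10⁻⁴ N·m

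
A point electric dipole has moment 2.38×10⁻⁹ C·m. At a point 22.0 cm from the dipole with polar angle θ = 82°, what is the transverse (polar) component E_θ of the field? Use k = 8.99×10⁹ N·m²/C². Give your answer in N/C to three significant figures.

E_θ ≈ 1990 N/C

For a dipole, E_θ = (kp sinθ)/r³.
kp/r³ = (8.99×10⁹)(2.38×10⁻⁹)/(0.220)³ = 2009 N/C.
E_θ = 2009·sin82° = 1990 N/C.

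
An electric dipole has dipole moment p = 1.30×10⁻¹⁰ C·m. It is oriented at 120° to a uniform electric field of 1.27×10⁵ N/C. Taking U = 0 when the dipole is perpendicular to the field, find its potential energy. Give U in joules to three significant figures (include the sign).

U ≈ 8.25×10⁻⁶ J

U = −p·E = −pE cosθ.
U = −(1.30×10⁻¹⁰)(1.27×10⁵)·cos120° = 8.255×10⁻⁶ J.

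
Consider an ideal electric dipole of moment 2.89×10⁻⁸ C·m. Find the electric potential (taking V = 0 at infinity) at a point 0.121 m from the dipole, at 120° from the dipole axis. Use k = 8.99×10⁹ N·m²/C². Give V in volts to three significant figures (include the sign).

The dipole potential is V = kp cosθ / r².
V = (8.99×10⁹)(2.89×10⁻⁸)·cos120° / (0.121)² = -8873 V.

V ≈ -8870 V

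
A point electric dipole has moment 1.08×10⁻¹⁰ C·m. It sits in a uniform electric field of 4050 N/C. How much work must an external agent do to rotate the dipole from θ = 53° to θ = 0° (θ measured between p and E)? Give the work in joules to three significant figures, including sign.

W ≈ -1.74×10⁻⁷ J

W_ext = ΔU = U(θ₂) − U(θ₁) = −pE cosθ₂ − (−pE cosθ₁) = pE(cosθ₁ − cosθ₂).
W = (1.08×10⁻¹⁰)(4050)·(cos53° − cos0°) = (4.374×10⁻⁷)·(-0.3982) = -1.742×10⁻⁷ J.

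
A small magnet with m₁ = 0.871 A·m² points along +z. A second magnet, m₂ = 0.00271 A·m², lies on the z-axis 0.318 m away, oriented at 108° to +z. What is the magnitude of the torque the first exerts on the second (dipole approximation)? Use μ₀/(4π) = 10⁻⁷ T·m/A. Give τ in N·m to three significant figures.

τ ≈ 1.40×10⁻⁸ N·m

Dipole B is on the axis of dipole A, so B₁ there is axial: B₁ = (μ₀/4π)·2m₁/r³ along +z.
B₁ = 2(10⁻⁷)(0.871)/(0.318)³ = 5.417×10⁻⁶ T.
τ = m₂ B₁ sinθ.
τ = (0.00271)(5.417×10⁻⁶)·sin108° = 1.396×10⁻⁸ N·m.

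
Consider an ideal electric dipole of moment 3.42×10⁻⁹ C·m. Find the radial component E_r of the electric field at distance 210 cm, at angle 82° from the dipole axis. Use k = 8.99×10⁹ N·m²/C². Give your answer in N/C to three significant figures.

E_r ≈ 0.924 N/C

For a dipole, E_r = (2kp cosθ)/r³.
kp/r³ = (8.99×10⁹)(3.42×10⁻⁹)/(2.10)³ = 3.320 N/C.
E_r = 2·3.320·cos82° = 0.9241 N/C.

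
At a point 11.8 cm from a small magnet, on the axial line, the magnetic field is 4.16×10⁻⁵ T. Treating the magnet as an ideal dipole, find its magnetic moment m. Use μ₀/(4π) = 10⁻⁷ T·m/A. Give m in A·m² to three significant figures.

m ≈ 0.342 A·m²

On axis B = (μ₀/4π)·2m/r³, so m = Br³·4π/(μ₀·2).
m = (4.16×10⁻⁵)·(0.118)³ / (2·10⁻⁷) = 0.3418 A·m².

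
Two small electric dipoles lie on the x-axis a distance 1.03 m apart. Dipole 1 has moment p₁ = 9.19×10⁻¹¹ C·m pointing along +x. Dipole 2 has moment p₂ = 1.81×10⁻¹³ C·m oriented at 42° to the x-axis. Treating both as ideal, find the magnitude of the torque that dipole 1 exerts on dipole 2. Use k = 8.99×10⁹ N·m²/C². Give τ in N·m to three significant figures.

The second dipole sits on the axis of the first, so the field there is axial: E₁ = 2kp₁/r³ along +x.
E₁ = 2(8.99×10⁹)(9.19×10⁻¹¹)/(1.03)³ = 1.512 N/C.
Torque on the second dipole: τ = p₂ E₁ sinθ.
τ = (1.81×10⁻¹³)(1.512)·sin42° = 1.831×10⁻¹³ N·m.

τ ≈ 1.83×10⁻¹³ N·m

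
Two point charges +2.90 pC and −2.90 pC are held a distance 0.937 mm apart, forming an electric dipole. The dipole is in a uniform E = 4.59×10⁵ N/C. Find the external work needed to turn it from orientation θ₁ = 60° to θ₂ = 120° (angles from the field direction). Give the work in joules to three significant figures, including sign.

Dipole moment p = qd = (2.90×10⁻¹² C)(9.37×10⁻⁴ m) = 2.717×10⁻¹⁵ C·m.
W_ext = ΔU = U(θ₂) − U(θ₁) = −pE cosθ₂ − (−pE cosθ₁) = pE(cosθ₁ − cosθ₂).
W = (2.717×10⁻¹⁵)(4.59×10⁵)·(cos60° − cos120°) = (1.247×10⁻⁹)·(+1.0000) = 1.247×10⁻⁹ J.

W ≈ 1.25×10⁻⁹ J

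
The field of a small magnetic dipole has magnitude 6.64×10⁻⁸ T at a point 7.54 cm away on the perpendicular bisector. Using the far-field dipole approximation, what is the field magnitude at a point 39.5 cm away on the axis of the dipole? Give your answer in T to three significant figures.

Dipole fields scale as 1/r³ in the far field.
The axial field is twice the equatorial field at the same r, so the geometry factor is 2/1.
B₂ = B₁ · (2/1) · (r₁/r₂)³ = 6.64×10⁻⁸ · 2 · (7.54/39.5)³.
(r₁/r₂)³ = (0.1909)³ = 0.006955.
B₂ ≈ 9.237×10⁻¹⁰ T.

B ≈ 9.24×10⁻¹⁰ T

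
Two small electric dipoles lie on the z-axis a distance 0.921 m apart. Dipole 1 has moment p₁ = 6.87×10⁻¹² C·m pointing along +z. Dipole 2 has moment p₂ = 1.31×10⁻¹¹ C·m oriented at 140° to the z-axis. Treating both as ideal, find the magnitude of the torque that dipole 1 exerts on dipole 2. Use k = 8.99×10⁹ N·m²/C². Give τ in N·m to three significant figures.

The second dipole sits on the axis of the first, so the field there is axial: E₁ = 2kp₁/r³ along +z.
E₁ = 2(8.99×10⁹)(6.87×10⁻¹²)/(0.921)³ = 0.1581 N/C.
Torque on the second dipole: τ = p₂ E₁ sinθ.
τ = (1.31×10⁻¹¹)(0.1581)·sin140° = 1.331×10⁻¹² N·m.

τ ≈ 1.33×10⁻¹² N·m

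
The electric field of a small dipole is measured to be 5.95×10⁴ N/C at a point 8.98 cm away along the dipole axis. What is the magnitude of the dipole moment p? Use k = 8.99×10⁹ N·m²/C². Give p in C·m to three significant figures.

p ≈ 2.40×10⁻⁹ C·m

On axis E = 2kp/r³, so p = Er³/(2k).
p = (5.95×10⁴)·(0.0898)³ / (2·8.99×10⁹) = 2.396×10⁻⁹ C·m.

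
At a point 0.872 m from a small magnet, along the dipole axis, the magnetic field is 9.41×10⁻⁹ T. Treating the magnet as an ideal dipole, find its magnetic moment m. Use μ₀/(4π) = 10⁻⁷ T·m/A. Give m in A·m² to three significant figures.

m ≈ 0.0312 A·m²

On axis B = (μ₀/4π)·2m/r³, so m = Br³·4π/(μ₀·2).
m = (9.41×10⁻⁹)·(0.872)³ / (2·10⁻⁷) = 0.03120 A·m².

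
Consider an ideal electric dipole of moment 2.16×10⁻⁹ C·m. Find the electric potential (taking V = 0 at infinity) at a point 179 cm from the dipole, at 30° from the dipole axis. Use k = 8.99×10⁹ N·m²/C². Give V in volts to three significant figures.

The dipole potential is V = kp cosθ / r².
V = (8.99×10⁹)(2.16×10⁻⁹)·cos30° / (1.79)² = 5.249 V.

V ≈ 5.25 V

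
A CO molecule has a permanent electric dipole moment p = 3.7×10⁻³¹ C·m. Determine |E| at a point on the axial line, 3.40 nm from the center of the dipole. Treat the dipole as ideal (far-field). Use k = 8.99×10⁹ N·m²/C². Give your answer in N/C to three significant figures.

E ≈ 1.69×10⁵ N/C

On the dipole axis E = 2kp/r³.
E = 2·(8.99×10⁹)(3.70×10⁻³¹) / (3.40×10⁻⁹)³ = 1.693×10⁵ N/C.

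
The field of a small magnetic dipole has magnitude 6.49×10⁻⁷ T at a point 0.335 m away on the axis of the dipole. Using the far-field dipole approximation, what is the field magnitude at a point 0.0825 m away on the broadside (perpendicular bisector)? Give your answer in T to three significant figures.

Dipole fields scale as 1/r³ in the far field.
The axial field is twice the equatorial field at the same r, so the geometry factor is 1/2.
B₂ = B₁ · (1/2) · (r₁/r₂)³ = 6.49×10⁻⁷ · 0.5 · (0.335/0.0825)³.
(r₁/r₂)³ = (4.061)³ = 66.95.
B₂ ≈ 2.173×10⁻⁵ T.

B ≈ 2.17×10⁻⁵ T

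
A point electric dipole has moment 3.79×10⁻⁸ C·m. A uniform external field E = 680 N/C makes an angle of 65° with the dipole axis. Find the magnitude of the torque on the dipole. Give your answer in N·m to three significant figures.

τ ≈ 2.34×10⁻⁵ N·m

Torque on an electric dipole: τ = pE sinθ.
τ = (3.79×10⁻⁸)(680)·sin65° = 2.336×10⁻⁵ N·m.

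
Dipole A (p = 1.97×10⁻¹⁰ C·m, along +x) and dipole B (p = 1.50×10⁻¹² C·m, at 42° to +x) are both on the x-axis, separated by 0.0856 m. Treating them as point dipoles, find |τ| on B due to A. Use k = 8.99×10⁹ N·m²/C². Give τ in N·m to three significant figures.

The second dipole sits on the axis of the first, so the field there is axial: E₁ = 2kp₁/r³ along +x.
E₁ = 2(8.99×10⁹)(1.97×10⁻¹⁰)/(0.0856)³ = 5647 N/C.
Torque on the second dipole: τ = p₂ E₁ sinθ.
τ = (1.50×10⁻¹²)(5647)·sin42° = 5.668×10⁻⁹ N·m.

τ ≈ 5.67×10⁻⁹ N·m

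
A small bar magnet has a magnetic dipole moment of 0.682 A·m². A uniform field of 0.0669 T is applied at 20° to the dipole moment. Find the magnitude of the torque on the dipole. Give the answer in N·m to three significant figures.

τ ≈ 0.0156 N·m

Torque on a magnetic dipole: τ = mB sinθ.
τ = (0.682)(0.0669)·sin20° = 0.01560 N·m.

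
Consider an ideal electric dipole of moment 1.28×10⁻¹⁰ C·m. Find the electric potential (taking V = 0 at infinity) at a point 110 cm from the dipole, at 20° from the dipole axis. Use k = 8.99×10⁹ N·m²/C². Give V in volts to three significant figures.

V ≈ 0.894 V

The dipole potential is V = kp cosθ / r².
V = (8.99×10⁹)(1.28×10⁻¹⁰)·cos20° / (1.10)² = 0.8937 V.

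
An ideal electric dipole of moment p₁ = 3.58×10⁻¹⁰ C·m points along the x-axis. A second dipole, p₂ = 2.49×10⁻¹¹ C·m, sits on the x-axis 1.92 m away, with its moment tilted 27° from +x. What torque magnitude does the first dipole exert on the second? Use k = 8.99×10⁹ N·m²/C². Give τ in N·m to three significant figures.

τ ≈ 1.03×10⁻¹¹ N·m

The second dipole sits on the axis of the first, so the field there is axial: E₁ = 2kp₁/r³ along +x.
E₁ = 2(8.99×10⁹)(3.58×10⁻¹⁰)/(1.92)³ = 0.9094 N/C.
Torque on the second dipole: τ = p₂ E₁ sinθ.
τ = (2.49×10⁻¹¹)(0.9094)·sin27° = 1.028×10⁻¹¹ N·m.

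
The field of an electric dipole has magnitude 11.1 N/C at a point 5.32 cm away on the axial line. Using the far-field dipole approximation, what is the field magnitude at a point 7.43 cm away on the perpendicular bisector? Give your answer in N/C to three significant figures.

Dipole fields scale as 1/r³ in the far field.
The axial field is twice the equatorial field at the same r, so the geometry factor is 1/2.
E₂ = E₁ · (1/2) · (r₁/r₂)³ = 11.1 · 0.5 · (5.32/7.43)³.
(r₁/r₂)³ = (0.716)³ = 0.3671.
E₂ ≈ 2.037 N/C.

E ≈ 2.04 N/C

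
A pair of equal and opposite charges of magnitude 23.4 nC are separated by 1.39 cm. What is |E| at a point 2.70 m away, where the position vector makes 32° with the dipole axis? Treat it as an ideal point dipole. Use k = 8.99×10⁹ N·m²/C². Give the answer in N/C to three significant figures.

Dipole moment p = qd = (2.34×10⁻⁸ C)(0.0139 m) = 3.253×10⁻¹⁰ C·m.
At angle θ the dipole field magnitude is E = (kp/r³)·√(1 + 3cos²θ).
kp/r³ = (8.99×10⁹)(3.253×10⁻¹⁰) / (2.70)³ = 0.1486 N/C.
√(1 + 3cos²32°) = √(1 + 3·0.7192) = √3.1576 ≈ 1.7770.
E ≈ 0.1486 × 1.777 = 0.2640 N/C.

E ≈ 0.264 N/C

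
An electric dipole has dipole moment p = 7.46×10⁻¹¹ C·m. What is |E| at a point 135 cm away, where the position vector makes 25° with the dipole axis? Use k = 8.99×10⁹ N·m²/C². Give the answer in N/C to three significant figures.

At angle θ the dipole field magnitude is E = (kp/r³)·√(1 + 3cos²θ).
kp/r³ = (8.99×10⁹)(7.46×10⁻¹¹) / (1.35)³ = 0.2726 N/C.
√(1 + 3cos²25°) = √(1 + 3·0.8214) = √3.4642 ≈ 1.8612.
E ≈ 0.2726 × 1.861 = 0.5073 N/C.

E ≈ 0.507 N/C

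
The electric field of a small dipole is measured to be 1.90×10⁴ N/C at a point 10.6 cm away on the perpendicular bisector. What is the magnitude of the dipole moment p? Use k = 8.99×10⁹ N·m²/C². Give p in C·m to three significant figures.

In the equatorial plane E = kp/r³, so p = Er³/(k).
p = (1.90×10⁴)·(0.106)³ / (8.99×10⁹) = 2.517×10⁻⁹ C·m.

p ≈ 2.52×10⁻⁹ C·m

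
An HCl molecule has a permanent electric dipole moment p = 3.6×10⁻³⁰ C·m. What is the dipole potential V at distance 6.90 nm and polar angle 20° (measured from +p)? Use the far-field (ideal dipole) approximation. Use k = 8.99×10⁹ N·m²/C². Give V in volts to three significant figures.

V ≈ 6.39×10⁻⁴ V

The dipole potential is V = kp cosθ / r².
V = (8.99×10⁹)(3.60×10⁻³⁰)·cos20° / (6.90×10⁻⁹)² = 6.388×10⁻⁴ V.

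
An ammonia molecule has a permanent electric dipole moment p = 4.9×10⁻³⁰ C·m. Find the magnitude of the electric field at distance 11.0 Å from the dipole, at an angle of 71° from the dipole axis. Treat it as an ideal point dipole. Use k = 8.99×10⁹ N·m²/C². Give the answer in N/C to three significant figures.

At angle θ the dipole field magnitude is E = (kp/r³)·√(1 + 3cos²θ).
kp/r³ = (8.99×10⁹)(4.90×10⁻³⁰) / (1.10×10⁻⁹)³ = 3.310×10⁷ N/C.
√(1 + 3cos²71°) = √(1 + 3·0.1060) = √1.3180 ≈ 1.1480.
E ≈ 3.310×10⁷ × 1.148 = 3.800×10⁷ N/C.

E ≈ 3.80×10⁷ N/C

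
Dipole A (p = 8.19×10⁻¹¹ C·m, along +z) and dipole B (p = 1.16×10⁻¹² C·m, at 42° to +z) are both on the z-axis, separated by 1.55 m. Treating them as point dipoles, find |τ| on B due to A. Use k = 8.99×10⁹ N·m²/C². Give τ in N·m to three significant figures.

The second dipole sits on the axis of the first, so the field there is axial: E₁ = 2kp₁/r³ along +z.
E₁ = 2(8.99×10⁹)(8.19×10⁻¹¹)/(1.55)³ = 0.3954 N/C.
Torque on the second dipole: τ = p₂ E₁ sinθ.
τ = (1.16×10⁻¹²)(0.3954)·sin42° = 3.069×10⁻¹³ N·m.

τ ≈ 3.07×10⁻¹³ N·m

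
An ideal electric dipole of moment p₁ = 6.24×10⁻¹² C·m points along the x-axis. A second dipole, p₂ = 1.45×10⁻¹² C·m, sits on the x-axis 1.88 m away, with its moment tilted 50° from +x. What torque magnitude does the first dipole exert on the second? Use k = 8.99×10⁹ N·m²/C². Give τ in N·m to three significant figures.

The second dipole sits on the axis of the first, so the field there is axial: E₁ = 2kp₁/r³ along +x.
E₁ = 2(8.99×10⁹)(6.24×10⁻¹²)/(1.88)³ = 0.01688 N/C.
Torque on the second dipole: τ = p₂ E₁ sinθ.
τ = (1.45×10⁻¹²)(0.01688)·sin50° = 1.876×10⁻¹⁴ N·m.

τ ≈ 1.88×10⁻¹⁴ N·m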